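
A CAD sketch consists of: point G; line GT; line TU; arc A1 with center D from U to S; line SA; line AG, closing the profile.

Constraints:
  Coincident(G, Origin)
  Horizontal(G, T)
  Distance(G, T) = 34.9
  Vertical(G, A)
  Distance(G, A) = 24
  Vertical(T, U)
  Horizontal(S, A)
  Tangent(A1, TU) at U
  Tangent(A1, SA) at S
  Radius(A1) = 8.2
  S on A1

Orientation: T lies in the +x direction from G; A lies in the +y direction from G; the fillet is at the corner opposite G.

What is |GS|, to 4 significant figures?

35.90

G is at the origin; G and T share the same y with |GT| = 34.9 and T on the +x side, so T = (34.90, 0.000). GA is vertical with |GA| = 24.0 and A on the +y side, so A = (0.000, 24.00). The virtual corner opposite G is at (34.90, 24.00). The tangent condition forces DU to be normal to TU and the tangent condition forces DS to be normal to SA, with radius 8.2, so the center D sits 8.2 in from both sides at D = (26.70, 15.80). That places the tangent points at U = (34.90, 15.80) on TU and S = (26.70, 24.00) on SA. Then |GS| = |S − G| = 35.90.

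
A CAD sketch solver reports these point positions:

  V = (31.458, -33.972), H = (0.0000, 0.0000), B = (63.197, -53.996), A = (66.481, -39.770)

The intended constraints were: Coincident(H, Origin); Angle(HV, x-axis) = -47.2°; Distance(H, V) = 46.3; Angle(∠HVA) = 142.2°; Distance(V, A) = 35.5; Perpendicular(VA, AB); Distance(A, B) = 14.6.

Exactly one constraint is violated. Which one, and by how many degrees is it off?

Perpendicular(VA, AB) — off by 3.60°.

H = (0.00, 0.00) ✓; HV at -47.20° ✓; |HV| = 46.30 ✓; ∠HVA = 142.2° ✓; |VA| = 35.50 ✓; ∠(VA, AB) = 93.60° ✗; |AB| = 14.60 ✓.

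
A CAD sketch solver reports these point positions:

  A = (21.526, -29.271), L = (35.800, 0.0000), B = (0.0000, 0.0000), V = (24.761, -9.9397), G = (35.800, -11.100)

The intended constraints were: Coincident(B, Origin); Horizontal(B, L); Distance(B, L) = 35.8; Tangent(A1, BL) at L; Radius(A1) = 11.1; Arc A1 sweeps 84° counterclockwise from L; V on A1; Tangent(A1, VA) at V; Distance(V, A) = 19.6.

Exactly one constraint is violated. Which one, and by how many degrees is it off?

Tangent(A1, VA) at V — off by 3.50°.

B = (0.00, 0.00) ✓; B.y = 0.00, L.y = 0.00 ✓; |BL| = 35.80 ✓; ∠(GL, LB) = 90.00° ✓; |GL| = 11.10 ✓; bearing(G→V) − bearing(G→L) = 84.00° ✓; |GV| = 11.10 ✓; ∠(GV, VA) = 93.50° ✗; |VA| = 19.60 ✓.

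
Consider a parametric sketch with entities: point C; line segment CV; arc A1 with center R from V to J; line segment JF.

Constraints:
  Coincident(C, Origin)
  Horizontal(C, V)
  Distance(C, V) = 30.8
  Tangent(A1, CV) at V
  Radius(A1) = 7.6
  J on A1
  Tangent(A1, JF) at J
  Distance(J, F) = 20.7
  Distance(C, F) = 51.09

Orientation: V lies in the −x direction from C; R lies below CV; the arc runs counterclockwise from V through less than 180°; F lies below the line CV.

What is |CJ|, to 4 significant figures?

38.33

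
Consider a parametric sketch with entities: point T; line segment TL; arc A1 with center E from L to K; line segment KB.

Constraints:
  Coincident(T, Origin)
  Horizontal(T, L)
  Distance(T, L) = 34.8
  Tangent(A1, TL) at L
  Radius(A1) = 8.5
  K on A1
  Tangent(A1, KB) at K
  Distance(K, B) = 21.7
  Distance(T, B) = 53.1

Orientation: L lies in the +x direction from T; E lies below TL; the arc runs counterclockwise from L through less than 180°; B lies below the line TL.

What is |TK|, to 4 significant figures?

32.12

T is at the origin; TL is horizontal with |TL| = 34.8 and L on the +x side, so L = (34.80, 0.000). A1 meets TL tangentially, so EL is at right angles to TL, so E = L + (0, -8.5) = (34.80, -8.500). Since EK ⟂ KB (tangency), |EB| = √(8.5² + 21.7²) = 23.31 regardless of where K sits on A1. So B lies on both circle(T, 53.1) and circle(E, 23.31); the below-TL intersection is B = (43.82, -29.99). K is the foot of the tangent from B: K = (28.70, -14.42).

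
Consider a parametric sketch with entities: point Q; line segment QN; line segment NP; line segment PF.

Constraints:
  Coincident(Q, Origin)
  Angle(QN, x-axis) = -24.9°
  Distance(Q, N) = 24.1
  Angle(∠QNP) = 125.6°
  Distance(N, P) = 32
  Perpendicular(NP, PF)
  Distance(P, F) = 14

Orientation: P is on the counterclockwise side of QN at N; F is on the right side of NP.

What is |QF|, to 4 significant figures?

56.99

∠QNP = 125.6°, so NP runs at -24.9° + (180° − 125.6°) = 29.50° from the x-axis; with |NP| = 32.0, P = N + 32.0·(cos 29.50°, sin 29.50°) = (49.71, 5.611). The perpendicularity gives PF at right angles to NP; with |PF| = 14.0 on the right of NP, F = P + 14.0·(0.4924, -0.8704) = (56.61, -6.574). Then |QF| = |F − Q| = 56.99.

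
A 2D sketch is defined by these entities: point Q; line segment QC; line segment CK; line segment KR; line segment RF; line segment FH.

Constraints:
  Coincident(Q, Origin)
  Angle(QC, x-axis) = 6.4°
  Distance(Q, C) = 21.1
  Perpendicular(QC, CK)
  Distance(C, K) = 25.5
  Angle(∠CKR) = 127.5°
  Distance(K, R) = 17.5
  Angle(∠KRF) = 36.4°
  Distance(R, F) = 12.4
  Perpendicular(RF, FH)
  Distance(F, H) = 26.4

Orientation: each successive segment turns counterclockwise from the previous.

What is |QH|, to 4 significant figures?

47.89

∠KRF = 36.4° gives RF at -67.50° from the x-axis; with |RF| = 12.4, F = (7.887, 25.28). RF is perpendicular to FH, so FH runs at 22.50°; with |FH| = 26.4, H = (32.28, 35.38). Then |QH| = |H − Q| = 47.89.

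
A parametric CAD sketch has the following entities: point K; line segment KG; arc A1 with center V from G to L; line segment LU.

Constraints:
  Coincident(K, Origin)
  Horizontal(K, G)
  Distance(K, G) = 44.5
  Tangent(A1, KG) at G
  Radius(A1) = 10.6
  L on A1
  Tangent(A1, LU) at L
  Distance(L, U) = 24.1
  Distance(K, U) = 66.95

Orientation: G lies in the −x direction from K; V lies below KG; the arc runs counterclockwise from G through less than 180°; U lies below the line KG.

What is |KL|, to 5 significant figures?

55.769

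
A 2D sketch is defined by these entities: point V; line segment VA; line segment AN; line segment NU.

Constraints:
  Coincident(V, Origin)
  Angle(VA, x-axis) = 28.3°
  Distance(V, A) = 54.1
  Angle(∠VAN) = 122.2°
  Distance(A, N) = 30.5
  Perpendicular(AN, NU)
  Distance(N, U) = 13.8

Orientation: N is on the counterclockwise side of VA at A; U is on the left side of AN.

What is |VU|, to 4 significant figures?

67.40

V is at the origin; VA runs at 28.3° with length 54.1, so A = 54.1·(cos 28.3°, sin 28.3°) = (47.63, 25.65). ∠VAN = 122.2°, so AN runs at 28.3° + (180° − 122.2°) = 86.10° from the x-axis; with |AN| = 30.5, N = A + 30.5·(cos 86.10°, sin 86.10°) = (49.71, 56.08). AN ⟂ NU; with |NU| = 13.8 on the left of AN, U = N + 13.8·(-0.9977, 0.06802) = (35.94, 57.02). Then |VU| = |U − V| = 67.40.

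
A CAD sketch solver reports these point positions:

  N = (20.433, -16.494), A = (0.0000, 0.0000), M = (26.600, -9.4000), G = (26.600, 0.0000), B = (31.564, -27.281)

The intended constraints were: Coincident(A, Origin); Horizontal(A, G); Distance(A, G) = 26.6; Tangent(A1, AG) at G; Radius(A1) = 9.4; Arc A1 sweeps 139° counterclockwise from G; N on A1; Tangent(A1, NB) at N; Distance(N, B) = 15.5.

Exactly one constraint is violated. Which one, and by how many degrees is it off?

Tangent(A1, NB) at N — off by 3.10°.

A = (0.00, 0.00) ✓; A.y = 0.00, G.y = 0.00 ✓; |AG| = 26.60 ✓; ∠(MG, GA) = 90.00° ✓; |MG| = 9.400 ✓; bearing(M→N) − bearing(M→G) = 139.0° ✓; |MN| = 9.400 ✓; ∠(MN, NB) = 93.10° ✗; |NB| = 15.50 ✓.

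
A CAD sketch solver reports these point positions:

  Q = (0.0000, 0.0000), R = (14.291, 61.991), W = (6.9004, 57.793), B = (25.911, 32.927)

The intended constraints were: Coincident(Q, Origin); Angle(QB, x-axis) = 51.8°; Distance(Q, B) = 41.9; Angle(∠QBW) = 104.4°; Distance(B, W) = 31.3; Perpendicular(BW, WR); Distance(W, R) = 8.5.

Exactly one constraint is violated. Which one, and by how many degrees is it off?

Perpendicular(BW, WR) — off by 7.80°.

Q = (0.00, 0.00) ✓; QB at 51.80° ✓; |QB| = 41.90 ✓; ∠QBW = 104.4° ✓; |BW| = 31.30 ✓; ∠(BW, WR) = 97.80° ✗; |WR| = 8.500 ✓.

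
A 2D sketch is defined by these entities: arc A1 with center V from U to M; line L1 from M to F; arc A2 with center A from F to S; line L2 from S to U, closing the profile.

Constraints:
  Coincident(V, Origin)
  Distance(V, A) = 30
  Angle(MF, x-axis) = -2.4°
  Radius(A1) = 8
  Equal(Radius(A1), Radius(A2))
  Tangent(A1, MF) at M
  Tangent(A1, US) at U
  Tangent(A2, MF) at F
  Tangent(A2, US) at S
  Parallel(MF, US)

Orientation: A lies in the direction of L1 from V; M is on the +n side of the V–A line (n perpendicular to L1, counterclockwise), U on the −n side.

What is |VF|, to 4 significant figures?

31.05

The slot axis is L1's direction at -2.4°, so u = (cos -2.4°, sin -2.4°) = (0.9991, -0.04188) and n = (−sin -2.4°, cos -2.4°) = (0.04188, 0.9991). V is at the origin and A lies 30.0 along u from V, so A = 30.0·u = (29.97, -1.256). Tangency of A1 to both parallel lines with radius 8.0 puts M and U at V ± 8.0·n: M = (0.3350, 7.993), U = (-0.3350, -7.993). Equal radii place F and S the same way about A: F = A + 8.0·n = (30.31, 6.737), S = A − 8.0·n = (29.64, -9.249). Then |VF| = |F − V| = 31.05.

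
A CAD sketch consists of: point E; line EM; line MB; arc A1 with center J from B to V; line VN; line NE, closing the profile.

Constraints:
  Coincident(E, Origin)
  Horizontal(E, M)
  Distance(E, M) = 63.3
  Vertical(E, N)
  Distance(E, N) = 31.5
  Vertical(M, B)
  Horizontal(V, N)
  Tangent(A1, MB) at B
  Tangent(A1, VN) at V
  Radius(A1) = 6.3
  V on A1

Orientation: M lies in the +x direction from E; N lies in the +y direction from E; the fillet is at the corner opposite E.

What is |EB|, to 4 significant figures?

68.13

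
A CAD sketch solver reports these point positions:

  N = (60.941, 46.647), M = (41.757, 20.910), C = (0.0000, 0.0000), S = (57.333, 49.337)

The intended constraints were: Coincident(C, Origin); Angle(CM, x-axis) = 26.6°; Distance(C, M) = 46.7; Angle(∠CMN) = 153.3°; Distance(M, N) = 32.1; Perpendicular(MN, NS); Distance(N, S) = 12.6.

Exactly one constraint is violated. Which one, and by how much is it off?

Distance(N, S) = 12.6 — off by 8.10.

C = (0.00, 0.00) ✓; CM at 26.60° ✓; |CM| = 46.70 ✓; ∠CMN = 153.3° ✓; |MN| = 32.10 ✓; ∠(MN, NS) = 89.99° ✓; |NS| = 4.500 ✗.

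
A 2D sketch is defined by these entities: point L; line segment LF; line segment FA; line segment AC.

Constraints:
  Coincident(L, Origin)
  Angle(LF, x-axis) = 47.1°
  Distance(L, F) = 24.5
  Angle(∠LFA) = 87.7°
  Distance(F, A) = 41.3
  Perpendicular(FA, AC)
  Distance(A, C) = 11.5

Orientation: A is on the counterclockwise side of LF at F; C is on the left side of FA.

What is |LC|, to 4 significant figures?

42.35

L is at the origin; LF runs at 47.1° with length 24.5, so F = 24.5·(cos 47.1°, sin 47.1°) = (16.68, 17.95). ∠LFA = 87.7°, so FA runs at 47.1° + (180° − 87.7°) = 139.4° from the x-axis; with |FA| = 41.3, A = F + 41.3·(cos 139.4°, sin 139.4°) = (-14.68, 44.82). FA ⟂ AC; with |AC| = 11.5 on the left of FA, C = A + 11.5·(-0.6508, -0.7593) = (-22.16, 36.09). Then |LC| = |C − L| = 42.35.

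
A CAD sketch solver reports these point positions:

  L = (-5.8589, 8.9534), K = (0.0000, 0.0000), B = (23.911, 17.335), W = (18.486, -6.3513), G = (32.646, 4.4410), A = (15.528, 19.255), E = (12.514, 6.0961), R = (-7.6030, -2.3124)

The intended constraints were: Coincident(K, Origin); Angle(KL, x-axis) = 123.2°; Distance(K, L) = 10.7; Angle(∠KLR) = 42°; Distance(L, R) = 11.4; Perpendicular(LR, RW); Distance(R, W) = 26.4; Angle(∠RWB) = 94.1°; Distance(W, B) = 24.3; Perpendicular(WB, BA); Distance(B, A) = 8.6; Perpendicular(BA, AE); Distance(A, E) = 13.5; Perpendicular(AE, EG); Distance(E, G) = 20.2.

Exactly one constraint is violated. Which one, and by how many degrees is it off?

Perpendicular(AE, EG) — off by 8.20°.

K = (0.00, 0.00) ✓; KL at 123.2° ✓; |KL| = 10.70 ✓; ∠KLR = 42.00° ✓; |LR| = 11.40 ✓; ∠(LR, RW) = 90.00° ✓; |RW| = 26.40 ✓; ∠RWB = 94.10° ✓; |WB| = 24.30 ✓; ∠(WB, BA) = 90.00° ✓; |BA| = 8.600 ✓; ∠(BA, AE) = 90.00° ✓; |AE| = 13.50 ✓; ∠(AE, EG) = 98.20° ✗; |EG| = 20.20 ✓.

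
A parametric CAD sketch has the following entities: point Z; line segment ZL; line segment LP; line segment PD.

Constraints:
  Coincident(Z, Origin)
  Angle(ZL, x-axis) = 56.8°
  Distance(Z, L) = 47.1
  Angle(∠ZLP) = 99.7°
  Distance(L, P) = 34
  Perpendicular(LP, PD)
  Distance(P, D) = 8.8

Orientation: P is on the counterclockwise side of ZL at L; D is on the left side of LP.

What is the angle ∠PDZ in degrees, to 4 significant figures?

131.9°

∠ZLP = 99.7°, so LP runs at 56.8° + (180° − 99.7°) = 137.1° from the x-axis; with |LP| = 34.0, P = L + 34.0·(cos 137.1°, sin 137.1°) = (0.8838, 62.56). LP ⟂ PD; with |PD| = 8.8 on the left of LP, D = P + 8.8·(-0.6807, -0.7325) = (-5.107, 56.11). Then cos ∠PDZ = DP·DZ / (|DP||DZ|), giving 131.9°.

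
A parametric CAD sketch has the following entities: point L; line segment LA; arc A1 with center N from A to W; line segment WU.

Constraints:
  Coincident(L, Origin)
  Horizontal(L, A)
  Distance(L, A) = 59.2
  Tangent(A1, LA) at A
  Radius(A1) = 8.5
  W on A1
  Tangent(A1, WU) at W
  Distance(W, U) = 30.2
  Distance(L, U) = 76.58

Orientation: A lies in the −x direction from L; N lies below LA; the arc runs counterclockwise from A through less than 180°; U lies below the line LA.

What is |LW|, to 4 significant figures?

68.28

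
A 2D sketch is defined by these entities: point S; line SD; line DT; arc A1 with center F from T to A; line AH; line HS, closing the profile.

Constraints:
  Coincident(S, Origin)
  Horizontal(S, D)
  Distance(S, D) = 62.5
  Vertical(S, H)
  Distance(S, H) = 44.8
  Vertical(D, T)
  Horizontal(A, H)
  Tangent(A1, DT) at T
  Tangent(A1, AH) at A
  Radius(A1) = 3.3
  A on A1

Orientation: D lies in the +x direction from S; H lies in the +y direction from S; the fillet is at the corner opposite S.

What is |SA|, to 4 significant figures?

74.24

S is at the origin; SD is horizontal with |SD| = 62.5 and D on the +x side, so D = (62.50, 0.000). S and H share the same x with |SH| = 44.8 and H on the +y side, so H = (0.000, 44.80). The virtual corner opposite S is at (62.50, 44.80). Since A1 is tangent to DT there, FT ⟂ DT and since A1 is tangent to AH there, FA ⟂ AH, with radius 3.3, so the center F sits 3.3 in from both sides at F = (59.20, 41.50). That places the tangent points at T = (62.50, 41.50) on DT and A = (59.20, 44.80) on AH. Then |SA| = |A − S| = 74.24.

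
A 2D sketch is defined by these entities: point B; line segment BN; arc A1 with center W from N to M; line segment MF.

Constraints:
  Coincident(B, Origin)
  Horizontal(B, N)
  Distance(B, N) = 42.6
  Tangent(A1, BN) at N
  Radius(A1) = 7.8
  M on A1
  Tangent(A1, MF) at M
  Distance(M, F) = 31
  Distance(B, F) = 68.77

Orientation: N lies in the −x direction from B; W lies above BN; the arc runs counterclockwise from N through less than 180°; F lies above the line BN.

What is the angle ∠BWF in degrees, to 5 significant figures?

131.42°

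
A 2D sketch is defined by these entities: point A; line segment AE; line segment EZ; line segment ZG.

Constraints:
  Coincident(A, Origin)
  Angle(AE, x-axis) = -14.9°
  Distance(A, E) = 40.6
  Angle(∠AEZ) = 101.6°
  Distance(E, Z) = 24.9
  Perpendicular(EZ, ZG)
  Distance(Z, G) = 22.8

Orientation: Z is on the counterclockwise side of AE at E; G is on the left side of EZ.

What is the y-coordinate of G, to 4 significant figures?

22.02

A is at the origin; AE runs at -14.9° with length 40.6, so E = 40.6·(cos -14.9°, sin -14.9°) = (39.23, -10.44). ∠AEZ = 101.6°, so EZ runs at -14.9° + (180° − 101.6°) = 63.50° from the x-axis; with |EZ| = 24.9, Z = E + 24.9·(cos 63.50°, sin 63.50°) = (50.35, 11.84). EZ ⟂ ZG; with |ZG| = 22.8 on the left of EZ, G = Z + 22.8·(-0.8949, 0.4462) = (29.94, 22.02). So G.y = 22.02.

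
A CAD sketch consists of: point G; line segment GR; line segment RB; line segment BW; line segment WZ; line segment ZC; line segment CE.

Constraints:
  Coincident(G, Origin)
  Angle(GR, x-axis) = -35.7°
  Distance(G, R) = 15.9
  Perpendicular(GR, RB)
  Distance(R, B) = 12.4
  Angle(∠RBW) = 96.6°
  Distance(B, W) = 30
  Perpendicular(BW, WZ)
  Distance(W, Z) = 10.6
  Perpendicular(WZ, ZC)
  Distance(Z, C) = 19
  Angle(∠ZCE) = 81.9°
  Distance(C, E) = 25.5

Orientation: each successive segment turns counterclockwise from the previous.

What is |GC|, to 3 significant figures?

4.89

G is at the origin; GR runs at -35.7° with length 15.9, so R = (12.9, -9.28). The perpendicularity gives RB at right angles to GR, so RB runs at 54.3°; with |RB| = 12.4, B = (20.1, 0.792). ∠RBW = 96.6° gives BW at 138° from the x-axis; with |BW| = 30.0, W = (-2.04, 21.0). The perpendicularity gives WZ at right angles to BW, so WZ runs at -132°; with |WZ| = 10.6, Z = (-9.17, 13.1). The perpendicularity gives ZC at right angles to WZ, so ZC runs at -42.3°; with |ZC| = 19.0, C = (4.88, 0.355). Then |GC| = |C − G| = 4.89.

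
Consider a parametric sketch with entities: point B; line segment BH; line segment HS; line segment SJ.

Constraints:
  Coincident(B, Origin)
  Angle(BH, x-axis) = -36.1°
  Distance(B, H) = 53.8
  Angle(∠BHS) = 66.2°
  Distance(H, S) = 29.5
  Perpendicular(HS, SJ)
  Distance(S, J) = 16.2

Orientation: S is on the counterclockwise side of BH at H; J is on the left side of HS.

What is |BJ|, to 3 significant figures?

33.9

B is at the origin; BH runs at -36.1° with length 53.8, so H = 53.8·(cos -36.1°, sin -36.1°) = (43.5, -31.7). ∠BHS = 66.2°, so HS runs at -36.1° + (180° − 66.2°) = 77.7° from the x-axis; with |HS| = 29.5, S = H + 29.5·(cos 77.7°, sin 77.7°) = (49.8, -2.88). HS is perpendicular to SJ; with |SJ| = 16.2 on the left of HS, J = S + 16.2·(-0.977, 0.213) = (33.9, 0.575). Then |BJ| = |J − B| = 33.9.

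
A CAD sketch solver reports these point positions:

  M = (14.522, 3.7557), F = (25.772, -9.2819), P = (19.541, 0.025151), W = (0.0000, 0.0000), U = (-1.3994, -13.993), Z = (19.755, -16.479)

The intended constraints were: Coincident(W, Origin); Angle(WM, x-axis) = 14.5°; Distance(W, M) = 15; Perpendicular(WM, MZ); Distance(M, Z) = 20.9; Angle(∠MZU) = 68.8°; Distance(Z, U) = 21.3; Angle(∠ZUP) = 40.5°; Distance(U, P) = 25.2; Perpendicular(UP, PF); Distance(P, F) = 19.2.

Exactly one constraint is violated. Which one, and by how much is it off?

Distance(P, F) = 19.2 — off by 8.00.

W = (0.00, 0.00) ✓; WM at 14.50° ✓; |WM| = 15.00 ✓; ∠(WM, MZ) = 90.00° ✓; |MZ| = 20.90 ✓; ∠MZU = 68.80° ✓; |ZU| = 21.30 ✓; ∠ZUP = 40.50° ✓; |UP| = 25.20 ✓; ∠(UP, PF) = 90.00° ✓; |PF| = 11.20 ✗.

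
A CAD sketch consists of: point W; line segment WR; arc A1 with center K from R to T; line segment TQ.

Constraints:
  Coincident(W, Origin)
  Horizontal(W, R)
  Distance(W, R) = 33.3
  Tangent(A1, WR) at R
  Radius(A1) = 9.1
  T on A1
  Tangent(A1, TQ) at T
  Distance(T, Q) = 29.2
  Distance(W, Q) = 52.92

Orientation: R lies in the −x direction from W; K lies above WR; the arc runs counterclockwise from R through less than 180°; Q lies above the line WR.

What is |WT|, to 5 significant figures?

27.670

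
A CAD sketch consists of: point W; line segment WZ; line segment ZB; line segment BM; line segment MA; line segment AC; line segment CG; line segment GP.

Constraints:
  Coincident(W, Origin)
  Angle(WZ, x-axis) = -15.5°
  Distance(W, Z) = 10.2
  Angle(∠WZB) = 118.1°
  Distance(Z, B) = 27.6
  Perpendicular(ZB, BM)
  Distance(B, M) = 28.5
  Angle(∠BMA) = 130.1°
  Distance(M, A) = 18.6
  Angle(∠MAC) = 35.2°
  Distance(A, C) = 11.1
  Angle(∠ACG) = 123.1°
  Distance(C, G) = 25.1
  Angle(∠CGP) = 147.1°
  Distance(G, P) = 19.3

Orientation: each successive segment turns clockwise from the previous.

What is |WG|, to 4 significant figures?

46.61

W is at the origin; WZ runs at -15.5° with length 10.2, so Z = (9.829, -2.726). ∠WZB = 118.1° gives ZB at -77.40° from the x-axis; with |ZB| = 27.6, B = (15.85, -29.66). ZB is perpendicular to BM, so BM runs at -167.4°; with |BM| = 28.5, M = (-11.96, -35.88). ∠BMA = 130.1° gives MA at 142.7° from the x-axis; with |MA| = 18.6, A = (-26.76, -24.61). ∠MAC = 35.2° gives AC at -2.100° from the x-axis; with |AC| = 11.1, C = (-15.67, -25.01). ∠ACG = 123.1° gives CG at -59.00° from the x-axis; with |CG| = 25.1, G = (-2.740, -46.53). Then |WG| = |G − W| = 46.61.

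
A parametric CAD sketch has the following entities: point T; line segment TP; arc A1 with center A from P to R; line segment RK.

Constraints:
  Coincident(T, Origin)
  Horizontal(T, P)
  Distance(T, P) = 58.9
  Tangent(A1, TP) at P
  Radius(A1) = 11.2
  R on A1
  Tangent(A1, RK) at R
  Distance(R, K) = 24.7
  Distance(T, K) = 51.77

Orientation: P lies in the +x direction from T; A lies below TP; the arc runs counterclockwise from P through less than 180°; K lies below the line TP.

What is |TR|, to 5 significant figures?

48.833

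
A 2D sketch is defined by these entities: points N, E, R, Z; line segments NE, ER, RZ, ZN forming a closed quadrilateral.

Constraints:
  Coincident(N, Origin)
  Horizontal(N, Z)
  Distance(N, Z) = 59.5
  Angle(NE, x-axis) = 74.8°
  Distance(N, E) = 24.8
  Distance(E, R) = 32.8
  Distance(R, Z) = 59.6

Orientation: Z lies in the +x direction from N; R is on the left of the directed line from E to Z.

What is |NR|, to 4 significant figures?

56.48

N is at the origin; NZ is horizontal with |NZ| = 59.5 and Z in +x, so Z = (59.5, 0). NE runs at 74.8° with |NE| = 24.8, so E = (6.502, 23.93). R is determined by |ER| = 32.8 and |RZ| = 59.6 together: it lies at the intersection of circle(E, 32.8) and circle(Z, 59.6). With |EZ| = 58.15, the foot of the radical line on EZ is 7.783 from E and the perpendicular offset is √(32.8² − 7.783²) = 31.86. Taking the left-of-EZ solution: R = (26.71, 49.77).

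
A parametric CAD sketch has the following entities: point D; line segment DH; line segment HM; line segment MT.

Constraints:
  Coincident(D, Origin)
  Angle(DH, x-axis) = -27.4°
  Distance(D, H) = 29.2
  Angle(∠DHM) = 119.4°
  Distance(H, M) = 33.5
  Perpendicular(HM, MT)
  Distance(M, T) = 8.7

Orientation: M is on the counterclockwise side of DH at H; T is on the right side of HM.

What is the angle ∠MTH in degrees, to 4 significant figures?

75.44°

∠DHM = 119.4°, so HM runs at -27.4° + (180° − 119.4°) = 33.20° from the x-axis; with |HM| = 33.5, M = H + 33.5·(cos 33.20°, sin 33.20°) = (53.96, 4.906). HM is perpendicular to MT; with |MT| = 8.7 on the right of HM, T = M + 8.7·(0.5476, -0.8368) = (58.72, -2.374). Then cos ∠MTH = TM·TH / (|TM||TH|), giving 75.44°.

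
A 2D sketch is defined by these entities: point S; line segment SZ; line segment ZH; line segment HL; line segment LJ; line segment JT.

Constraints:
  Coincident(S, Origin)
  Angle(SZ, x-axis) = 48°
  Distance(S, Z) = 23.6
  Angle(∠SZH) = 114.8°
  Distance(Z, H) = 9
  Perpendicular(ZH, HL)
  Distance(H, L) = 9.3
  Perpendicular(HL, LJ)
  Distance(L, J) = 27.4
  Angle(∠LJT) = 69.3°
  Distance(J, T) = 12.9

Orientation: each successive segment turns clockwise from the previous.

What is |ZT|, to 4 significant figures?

14.11

S is at the origin; SZ runs at 48.0° with length 23.6, so Z = (15.79, 17.54). ∠SZH = 114.8° gives ZH at -17.20° from the x-axis; with |ZH| = 9.0, H = (24.39, 14.88). ZH is perpendicular to HL, so HL runs at -107.2°; with |HL| = 9.3, L = (21.64, 5.993). The perpendicularity gives LJ at right angles to HL, so LJ runs at 162.8°; with |LJ| = 27.4, J = (-4.536, 14.10). ∠LJT = 69.3° gives JT at 52.10° from the x-axis; with |JT| = 12.9, T = (3.389, 24.27). Then |ZT| = |T − Z| = 14.11.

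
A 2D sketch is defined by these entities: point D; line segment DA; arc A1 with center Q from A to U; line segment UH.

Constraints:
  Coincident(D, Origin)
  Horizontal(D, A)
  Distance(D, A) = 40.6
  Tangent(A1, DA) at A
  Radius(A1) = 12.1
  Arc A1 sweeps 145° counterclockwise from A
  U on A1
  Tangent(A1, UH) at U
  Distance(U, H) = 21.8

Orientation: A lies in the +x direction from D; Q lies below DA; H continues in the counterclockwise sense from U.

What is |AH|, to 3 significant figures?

36.2

On A1, A sits at bearing 90° from Q; a 145° counterclockwise sweep puts U at bearing 235°, so U = Q + 12.1·(cos 235°, sin 235°) = (33.7, -22.0). Tangency of A1 to UH means the radius QU is perpendicular to UH, so UH runs along (−sin 235°, cos 235°); with |UH| = 21.8, H = (51.5, -34.5). Then |AH| = |H − A| = 36.2.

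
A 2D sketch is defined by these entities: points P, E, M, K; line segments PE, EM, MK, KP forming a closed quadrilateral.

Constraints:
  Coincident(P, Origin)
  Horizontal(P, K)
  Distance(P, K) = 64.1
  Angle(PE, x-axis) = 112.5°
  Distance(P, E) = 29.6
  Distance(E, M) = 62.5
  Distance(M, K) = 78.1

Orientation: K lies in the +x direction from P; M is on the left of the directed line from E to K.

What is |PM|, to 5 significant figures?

78.744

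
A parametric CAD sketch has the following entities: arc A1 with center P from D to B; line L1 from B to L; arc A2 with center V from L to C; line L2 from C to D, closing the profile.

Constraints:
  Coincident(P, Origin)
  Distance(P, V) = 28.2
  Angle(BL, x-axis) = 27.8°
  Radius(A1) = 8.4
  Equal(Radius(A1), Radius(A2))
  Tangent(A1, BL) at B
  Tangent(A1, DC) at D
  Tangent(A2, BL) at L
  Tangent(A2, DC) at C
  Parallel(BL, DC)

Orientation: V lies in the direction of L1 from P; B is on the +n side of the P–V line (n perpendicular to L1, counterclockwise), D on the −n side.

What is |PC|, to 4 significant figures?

29.42

Tangency of A1 to both parallel lines with radius 8.4 puts B and D at P ± 8.4·n: B = (-3.918, 7.430), D = (3.918, -7.430). Equal radii place L and C the same way about V: L = V + 8.4·n = (21.03, 20.58), C = V − 8.4·n = (28.86, 5.722). Then |PC| = |C − P| = 29.42.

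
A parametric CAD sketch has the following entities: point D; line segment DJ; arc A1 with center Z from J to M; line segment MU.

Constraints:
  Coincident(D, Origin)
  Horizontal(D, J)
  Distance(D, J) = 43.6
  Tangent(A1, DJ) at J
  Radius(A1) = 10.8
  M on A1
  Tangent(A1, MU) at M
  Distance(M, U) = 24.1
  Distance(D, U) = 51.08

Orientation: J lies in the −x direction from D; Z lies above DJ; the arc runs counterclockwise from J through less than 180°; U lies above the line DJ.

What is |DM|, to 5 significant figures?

35.100

Checks: |ZM| = 10.80 ✓; ∠(ZM, MU) = 90.00° ✓; |MU| = 24.10 ✓; |DU| = 51.08 ✓.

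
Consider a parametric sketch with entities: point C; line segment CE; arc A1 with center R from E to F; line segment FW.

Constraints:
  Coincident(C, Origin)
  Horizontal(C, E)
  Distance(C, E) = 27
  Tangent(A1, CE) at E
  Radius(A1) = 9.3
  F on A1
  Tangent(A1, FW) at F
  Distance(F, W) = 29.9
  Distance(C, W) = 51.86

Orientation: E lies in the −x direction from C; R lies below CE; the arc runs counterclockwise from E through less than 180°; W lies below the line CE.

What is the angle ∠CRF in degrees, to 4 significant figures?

167.3°

Checks: |RF| = 9.300 ✓; ∠(RF, FW) = 90.00° ✓; |FW| = 29.90 ✓; |CW| = 51.86 ✓.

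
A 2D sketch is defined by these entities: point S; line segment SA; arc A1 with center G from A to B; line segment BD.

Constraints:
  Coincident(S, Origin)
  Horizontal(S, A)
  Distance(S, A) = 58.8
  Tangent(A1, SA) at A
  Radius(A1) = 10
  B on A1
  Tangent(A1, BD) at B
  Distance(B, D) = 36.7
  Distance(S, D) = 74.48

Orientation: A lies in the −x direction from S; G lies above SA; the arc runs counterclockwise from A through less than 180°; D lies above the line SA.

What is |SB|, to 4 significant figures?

50.52

S is at the origin; SA is horizontal with |SA| = 58.8 and A on the −x side, so A = (-58.80, 0.000). Tangency of A1 to SA means the radius GA is perpendicular to SA, so G = A + (0, 10) = (-58.80, 10.00). Since GB ⟂ BD (tangency), |GD| = √(10.0² + 36.7²) = 38.04 regardless of where B sits on A1. So D lies on both circle(S, 74.48) and circle(G, 38.04); the above-SA intersection is D = (-56.96, 47.99). B is the foot of the tangent from D: B = (-49.04, 12.16).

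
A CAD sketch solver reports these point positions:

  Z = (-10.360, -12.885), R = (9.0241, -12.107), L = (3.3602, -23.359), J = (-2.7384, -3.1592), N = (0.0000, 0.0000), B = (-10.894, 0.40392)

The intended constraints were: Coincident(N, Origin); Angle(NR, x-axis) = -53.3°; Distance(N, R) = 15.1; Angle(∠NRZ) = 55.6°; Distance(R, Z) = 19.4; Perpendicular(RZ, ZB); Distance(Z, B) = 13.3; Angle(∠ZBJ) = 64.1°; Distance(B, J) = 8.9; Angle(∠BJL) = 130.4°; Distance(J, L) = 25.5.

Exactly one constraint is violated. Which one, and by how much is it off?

Distance(J, L) = 25.5 — off by 4.40.

N = (0.00, 0.00) ✓; NR at -53.30° ✓; |NR| = 15.10 ✓; ∠NRZ = 55.60° ✓; |RZ| = 19.40 ✓; ∠(RZ, ZB) = 90.00° ✓; |ZB| = 13.30 ✓; ∠ZBJ = 64.10° ✓; |BJ| = 8.900 ✓; ∠BJL = 130.4° ✓; |JL| = 21.10 ✗.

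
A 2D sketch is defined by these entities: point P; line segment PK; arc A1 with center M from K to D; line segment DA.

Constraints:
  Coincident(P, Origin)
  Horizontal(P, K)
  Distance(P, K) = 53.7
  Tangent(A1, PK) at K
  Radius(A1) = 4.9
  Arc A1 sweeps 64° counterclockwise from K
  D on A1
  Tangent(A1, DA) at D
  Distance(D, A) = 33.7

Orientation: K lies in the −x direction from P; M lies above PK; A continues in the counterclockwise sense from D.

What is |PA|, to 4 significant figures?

47.79

P is at the origin; P and K share the same y with |PK| = 53.7 and K on the −x side, so K = (-53.70, 0.000). The tangent condition forces MK to be normal to PK, so M = K + (0, 4.9) = (-53.70, 4.900). On A1, K sits at bearing -90° from M; a 64° counterclockwise sweep puts D at bearing -26°, so D = M + 4.9·(cos -26°, sin -26°) = (-49.30, 2.752). A1 meets DA tangentially, so MD is at right angles to DA, so DA runs along (−sin -26°, cos -26°); with |DA| = 33.7, A = (-34.52, 33.04). Then |PA| = |A − P| = 47.79.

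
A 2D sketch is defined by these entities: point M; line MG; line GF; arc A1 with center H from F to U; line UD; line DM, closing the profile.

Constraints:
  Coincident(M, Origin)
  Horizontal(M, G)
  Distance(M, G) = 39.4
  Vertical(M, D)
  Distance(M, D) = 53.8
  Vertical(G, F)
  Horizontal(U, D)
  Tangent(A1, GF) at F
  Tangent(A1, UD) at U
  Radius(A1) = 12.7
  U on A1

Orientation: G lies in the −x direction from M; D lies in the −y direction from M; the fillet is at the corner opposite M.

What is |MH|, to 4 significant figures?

49.01

M is at the origin; MG is horizontal with |MG| = 39.4 and G on the −x side, so G = (-39.40, 0.000). M and D share the same x with |MD| = 53.8 and D on the −y side, so D = (0.000, -53.80). The virtual corner opposite M is at (-39.40, -53.80). A1 meets GF tangentially, so HF is at right angles to GF and since A1 is tangent to UD there, HU ⟂ UD, with radius 12.7, so the center H sits 12.7 in from both sides at H = (-26.70, -41.10). Then |MH| = |H − M| = 49.01.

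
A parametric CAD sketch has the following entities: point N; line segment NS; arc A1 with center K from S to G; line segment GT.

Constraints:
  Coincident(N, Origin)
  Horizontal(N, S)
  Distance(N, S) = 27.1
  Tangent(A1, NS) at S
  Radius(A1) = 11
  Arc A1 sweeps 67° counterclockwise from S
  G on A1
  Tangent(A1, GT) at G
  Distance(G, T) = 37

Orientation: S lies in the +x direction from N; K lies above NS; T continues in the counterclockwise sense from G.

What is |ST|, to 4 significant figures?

47.60

On A1, S sits at bearing -90° from K; a 67° counterclockwise sweep puts G at bearing -23°, so G = K + 11.0·(cos -23°, sin -23°) = (37.23, 6.702). A1 meets GT tangentially, so KG is at right angles to GT, so GT runs along (−sin -23°, cos -23°); with |GT| = 37.0, T = (51.68, 40.76). Then |ST| = |T − S| = 47.60.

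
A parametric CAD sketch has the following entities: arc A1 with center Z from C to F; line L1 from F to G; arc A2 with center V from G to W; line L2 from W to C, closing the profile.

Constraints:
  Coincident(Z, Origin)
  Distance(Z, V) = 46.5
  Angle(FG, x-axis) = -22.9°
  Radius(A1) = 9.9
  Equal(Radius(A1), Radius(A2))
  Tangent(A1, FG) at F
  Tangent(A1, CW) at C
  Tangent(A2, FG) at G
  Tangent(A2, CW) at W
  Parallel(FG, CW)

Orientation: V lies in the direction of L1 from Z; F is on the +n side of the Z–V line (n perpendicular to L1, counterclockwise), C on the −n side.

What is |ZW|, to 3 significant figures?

47.5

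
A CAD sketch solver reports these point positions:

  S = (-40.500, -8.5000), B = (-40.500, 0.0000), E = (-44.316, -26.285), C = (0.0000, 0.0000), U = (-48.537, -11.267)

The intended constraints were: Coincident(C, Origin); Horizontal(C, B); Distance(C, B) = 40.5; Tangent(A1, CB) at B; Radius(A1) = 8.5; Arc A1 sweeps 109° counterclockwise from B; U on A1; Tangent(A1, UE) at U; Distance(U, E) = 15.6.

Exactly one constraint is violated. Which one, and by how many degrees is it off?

Tangent(A1, UE) at U — off by 3.30°.

C = (0.00, 0.00) ✓; C.y = 0.00, B.y = 0.00 ✓; |CB| = 40.50 ✓; ∠(SB, BC) = 90.00° ✓; |SB| = 8.500 ✓; bearing(S→U) − bearing(S→B) = 109.0° ✓; |SU| = 8.500 ✓; ∠(SU, UE) = 93.30° ✗; |UE| = 15.60 ✓.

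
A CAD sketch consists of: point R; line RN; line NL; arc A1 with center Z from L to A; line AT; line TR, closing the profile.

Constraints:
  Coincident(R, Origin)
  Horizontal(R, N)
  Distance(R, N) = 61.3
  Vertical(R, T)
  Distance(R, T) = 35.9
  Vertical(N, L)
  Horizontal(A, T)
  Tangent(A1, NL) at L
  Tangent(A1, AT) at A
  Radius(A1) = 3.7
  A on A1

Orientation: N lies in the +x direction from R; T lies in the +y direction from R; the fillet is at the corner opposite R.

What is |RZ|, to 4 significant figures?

65.99

R is at the origin; RN is horizontal with |RN| = 61.3 and N on the +x side, so N = (61.30, 0.000). RT is vertical with |RT| = 35.9 and T on the +y side, so T = (0.000, 35.90). The virtual corner opposite R is at (61.30, 35.90). A1 meets NL tangentially, so ZL is at right angles to NL and A1 meets AT tangentially, so ZA is at right angles to AT, with radius 3.7, so the center Z sits 3.7 in from both sides at Z = (57.60, 32.20). Then |RZ| = |Z − R| = 65.99.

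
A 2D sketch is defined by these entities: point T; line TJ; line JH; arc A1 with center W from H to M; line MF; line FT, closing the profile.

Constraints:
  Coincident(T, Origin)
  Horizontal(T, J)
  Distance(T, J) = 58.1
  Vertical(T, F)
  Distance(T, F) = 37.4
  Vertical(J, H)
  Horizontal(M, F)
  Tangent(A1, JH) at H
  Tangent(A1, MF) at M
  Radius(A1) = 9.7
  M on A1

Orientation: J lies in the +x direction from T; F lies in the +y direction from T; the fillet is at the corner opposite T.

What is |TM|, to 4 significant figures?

61.17

The virtual corner opposite T is at (58.10, 37.40). Tangency of A1 to JH means the radius WH is perpendicular to JH and A1 meets MF tangentially, so WM is at right angles to MF, with radius 9.7, so the center W sits 9.7 in from both sides at W = (48.40, 27.70). That places the tangent points at H = (58.10, 27.70) on JH and M = (48.40, 37.40) on MF. Then |TM| = |M − T| = 61.17.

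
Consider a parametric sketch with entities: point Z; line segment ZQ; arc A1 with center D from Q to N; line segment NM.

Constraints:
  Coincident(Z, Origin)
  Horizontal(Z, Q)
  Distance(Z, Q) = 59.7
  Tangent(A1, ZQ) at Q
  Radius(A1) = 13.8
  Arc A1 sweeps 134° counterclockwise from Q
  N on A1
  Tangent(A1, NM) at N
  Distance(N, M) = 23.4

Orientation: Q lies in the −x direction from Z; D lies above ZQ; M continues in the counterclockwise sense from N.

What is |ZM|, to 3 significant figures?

77.3

Z is at the origin; Z and Q share the same y with |ZQ| = 59.7 and Q on the −x side, so Q = (-59.7, 0.00). A1 meets ZQ tangentially, so DQ is at right angles to ZQ, so D = Q + (0, 13.8) = (-59.7, 13.8). On A1, Q sits at bearing -90° from D; a 134° counterclockwise sweep puts N at bearing 44°, so N = D + 13.8·(cos 44°, sin 44°) = (-49.8, 23.4). Tangency of A1 to NM means the radius DN is perpendicular to NM, so NM runs along (−sin 44°, cos 44°); with |NM| = 23.4, M = (-66.0, 40.2). Then |ZM| = |M − Z| = 77.3.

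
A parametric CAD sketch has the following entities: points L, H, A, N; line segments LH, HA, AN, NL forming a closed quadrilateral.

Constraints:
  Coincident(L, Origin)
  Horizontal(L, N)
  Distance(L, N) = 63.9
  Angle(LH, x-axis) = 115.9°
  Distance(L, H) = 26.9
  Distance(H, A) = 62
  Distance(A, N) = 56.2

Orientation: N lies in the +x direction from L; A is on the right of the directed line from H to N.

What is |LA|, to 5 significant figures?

35.119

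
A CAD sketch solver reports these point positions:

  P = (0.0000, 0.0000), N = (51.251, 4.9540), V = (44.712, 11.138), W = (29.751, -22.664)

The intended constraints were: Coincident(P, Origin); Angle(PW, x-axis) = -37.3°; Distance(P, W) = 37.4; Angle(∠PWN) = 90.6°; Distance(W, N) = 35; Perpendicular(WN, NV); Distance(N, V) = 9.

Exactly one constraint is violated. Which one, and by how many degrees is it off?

Perpendicular(WN, NV) — off by 5.50°.

P = (0.00, 0.00) ✓; PW at -37.30° ✓; |PW| = 37.40 ✓; ∠PWN = 90.60° ✓; |WN| = 35.00 ✓; ∠(WN, NV) = 84.50° ✗; |NV| = 9.000 ✓.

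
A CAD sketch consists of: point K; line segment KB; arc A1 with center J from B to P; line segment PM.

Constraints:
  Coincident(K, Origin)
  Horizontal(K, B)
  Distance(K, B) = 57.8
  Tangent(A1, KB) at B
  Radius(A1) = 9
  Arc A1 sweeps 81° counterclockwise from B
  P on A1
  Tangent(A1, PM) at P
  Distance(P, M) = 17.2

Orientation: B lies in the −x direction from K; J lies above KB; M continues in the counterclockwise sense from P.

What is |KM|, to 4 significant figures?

52.35

On A1, B sits at bearing -90° from J; an 81° counterclockwise sweep puts P at bearing -9°, so P = J + 9.0·(cos -9°, sin -9°) = (-48.91, 7.592). Tangency of A1 to PM means the radius JP is perpendicular to PM, so PM runs along (−sin -9°, cos -9°); with |PM| = 17.2, M = (-46.22, 24.58). Then |KM| = |M − K| = 52.35.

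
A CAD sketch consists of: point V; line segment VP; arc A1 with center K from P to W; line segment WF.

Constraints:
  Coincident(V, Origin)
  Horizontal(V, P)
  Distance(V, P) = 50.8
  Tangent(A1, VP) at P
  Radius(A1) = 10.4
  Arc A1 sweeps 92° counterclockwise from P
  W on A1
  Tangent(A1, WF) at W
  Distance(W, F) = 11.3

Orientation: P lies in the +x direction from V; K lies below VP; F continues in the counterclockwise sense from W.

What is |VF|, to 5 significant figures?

46.381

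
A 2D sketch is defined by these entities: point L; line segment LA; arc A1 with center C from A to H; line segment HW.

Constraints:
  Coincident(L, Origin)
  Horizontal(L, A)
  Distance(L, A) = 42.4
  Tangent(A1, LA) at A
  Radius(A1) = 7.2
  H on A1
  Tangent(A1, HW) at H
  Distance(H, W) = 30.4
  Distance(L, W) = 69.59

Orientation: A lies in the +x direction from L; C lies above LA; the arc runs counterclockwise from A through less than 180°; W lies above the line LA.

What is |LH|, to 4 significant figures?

49.06

Checks: L.y = 0.00, A.y = 0.00 ✓; |CH| = 7.200 ✓; ∠(CH, HW) = 90.00° ✓; |HW| = 30.40 ✓; |LW| = 69.59 ✓.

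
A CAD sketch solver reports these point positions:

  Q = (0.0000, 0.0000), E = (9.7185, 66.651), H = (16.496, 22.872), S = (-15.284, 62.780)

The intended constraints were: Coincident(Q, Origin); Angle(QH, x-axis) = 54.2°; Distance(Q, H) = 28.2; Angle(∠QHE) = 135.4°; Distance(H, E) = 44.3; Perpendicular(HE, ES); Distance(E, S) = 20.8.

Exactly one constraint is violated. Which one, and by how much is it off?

Distance(E, S) = 20.8 — off by 4.50.

Q = (0.00, 0.00) ✓; QH at 54.20° ✓; |QH| = 28.20 ✓; ∠QHE = 135.4° ✓; |HE| = 44.30 ✓; ∠(HE, ES) = 90.00° ✓; |ES| = 25.30 ✗.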